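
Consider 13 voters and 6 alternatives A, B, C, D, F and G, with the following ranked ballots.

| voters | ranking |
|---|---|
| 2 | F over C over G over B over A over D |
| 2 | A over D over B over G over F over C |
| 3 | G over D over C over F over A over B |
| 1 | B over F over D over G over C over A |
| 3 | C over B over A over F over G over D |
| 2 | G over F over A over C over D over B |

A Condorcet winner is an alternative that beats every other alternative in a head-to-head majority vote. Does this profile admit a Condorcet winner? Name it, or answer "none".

G

Check each pair by majority over 13 ballots:
A vs B: A, 7–6.
A vs C: C wins 9–4.
A vs D: A is ranked higher on 2+2+3+2 = 9 ballots, D on 4. A wins 9–4.
A vs F: A preferred on 2+3 = 5 ballots; F wins 8–5.
A vs G: G wins 8–5.
B vs C: C, 10–3.
B vs D: 6 to 7, D.
B vs F: F wins 7–6.
B vs G: G, 7–6.
C vs D: 2+3+2 = 7 for C, 6 for D — C by 7–6.
C vs F: F, 7–6.
C–G: G 8–5.
D vs F: 5 to 8, F.
D vs G: 3 to 10, G.
F vs G: 2+1+3 = 6 for F, 7 for G — G by 7–6.
G beats each of A, B, C, D, F — G is the Condorcet winner.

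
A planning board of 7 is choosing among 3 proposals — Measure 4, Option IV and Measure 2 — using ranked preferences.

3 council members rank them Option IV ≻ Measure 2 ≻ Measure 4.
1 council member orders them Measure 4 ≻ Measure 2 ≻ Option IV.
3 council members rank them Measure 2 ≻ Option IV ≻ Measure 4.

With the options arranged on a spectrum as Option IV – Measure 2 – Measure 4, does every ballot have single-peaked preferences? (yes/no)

yes

Axis positions: Option IV=1, Measure 2=2, Measure 4=3.
Bloc 1 (peak Option IV at position 1): ranking walks positions 1-2-3, expanding outward from the peak — single-peaked.
Bloc 2 (peak Measure 4 at position 3): ranking walks positions 3-2-1, expanding outward from the peak — single-peaked.
Bloc 3 (peak Measure 2 at position 2): ranking walks positions 2-1-3, expanding outward from the peak — single-peaked.
Every ranking is single-peaked on this axis.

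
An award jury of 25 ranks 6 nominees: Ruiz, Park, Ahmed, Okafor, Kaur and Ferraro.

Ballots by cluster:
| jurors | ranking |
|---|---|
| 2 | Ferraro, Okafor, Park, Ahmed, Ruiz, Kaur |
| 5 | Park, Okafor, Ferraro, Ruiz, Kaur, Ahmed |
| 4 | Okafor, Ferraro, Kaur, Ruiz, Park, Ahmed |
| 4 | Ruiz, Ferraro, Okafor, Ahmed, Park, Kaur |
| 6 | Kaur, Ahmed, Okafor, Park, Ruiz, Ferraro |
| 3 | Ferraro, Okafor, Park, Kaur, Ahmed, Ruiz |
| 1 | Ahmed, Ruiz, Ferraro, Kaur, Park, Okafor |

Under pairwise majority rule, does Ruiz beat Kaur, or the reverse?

Ballots ranking Ruiz above Kaur: 2 + 5 + 4 + 1 = 12.
Ballots ranking Kaur above Ruiz: 25 − 12 = 13.
Kaur wins the head-to-head 13–12.

Kaur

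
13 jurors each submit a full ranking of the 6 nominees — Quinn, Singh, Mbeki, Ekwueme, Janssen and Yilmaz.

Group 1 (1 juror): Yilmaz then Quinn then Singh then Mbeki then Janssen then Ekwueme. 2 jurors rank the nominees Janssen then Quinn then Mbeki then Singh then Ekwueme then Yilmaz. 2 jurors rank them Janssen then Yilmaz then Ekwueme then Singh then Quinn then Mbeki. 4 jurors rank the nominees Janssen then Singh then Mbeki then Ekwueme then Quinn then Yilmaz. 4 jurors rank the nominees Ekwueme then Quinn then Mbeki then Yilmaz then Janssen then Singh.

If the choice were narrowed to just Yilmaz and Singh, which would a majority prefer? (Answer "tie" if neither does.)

Ballots ranking Yilmaz above Singh: 1 + 2 + 4 = 7.
Ballots ranking Singh above Yilmaz: 13 − 7 = 6.
Yilmaz wins the head-to-head 7–6.

Yilmaz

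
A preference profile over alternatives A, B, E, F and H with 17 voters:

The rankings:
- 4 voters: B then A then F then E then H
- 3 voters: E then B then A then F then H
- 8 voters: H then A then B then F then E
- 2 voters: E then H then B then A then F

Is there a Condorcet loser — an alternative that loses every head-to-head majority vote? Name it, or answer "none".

Pairwise majorities:
A vs B: B, 9–8.
A vs E: A wins 12–5.
A vs F: 17 to 0, A.
A vs H: H, 10–7.
B vs E: B wins 12–5.
B vs F: B preferred on 4+3+8+2 = 17 ballots; B wins 17–0.
B–H: H 10–7.
E–F: F 12–5.
E vs H: 4+3+2 = 9 for E, 8 for H — E by 9–8.
F vs H: H, 10–7.
Every alternative wins at least one matchup (A beats E; B beats A; E beats H; F beats E; H beats A), so there is no Condorcet loser.

none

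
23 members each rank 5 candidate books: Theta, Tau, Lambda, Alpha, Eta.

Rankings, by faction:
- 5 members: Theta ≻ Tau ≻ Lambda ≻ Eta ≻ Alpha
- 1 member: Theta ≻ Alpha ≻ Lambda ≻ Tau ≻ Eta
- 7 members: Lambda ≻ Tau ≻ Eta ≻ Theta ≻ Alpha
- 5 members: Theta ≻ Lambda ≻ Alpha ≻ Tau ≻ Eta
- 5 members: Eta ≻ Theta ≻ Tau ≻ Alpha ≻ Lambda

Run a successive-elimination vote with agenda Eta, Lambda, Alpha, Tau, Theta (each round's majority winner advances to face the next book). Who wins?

Theta

Round 1: Eta vs Lambda — 5–18, Lambda advances.
Round 2: Lambda vs Alpha — 17–6, Lambda advances.
Round 3: Lambda vs Tau — 13–10, Lambda advances.
Round 4: Lambda vs Theta — 7–16, Theta advances.
Theta survives the agenda.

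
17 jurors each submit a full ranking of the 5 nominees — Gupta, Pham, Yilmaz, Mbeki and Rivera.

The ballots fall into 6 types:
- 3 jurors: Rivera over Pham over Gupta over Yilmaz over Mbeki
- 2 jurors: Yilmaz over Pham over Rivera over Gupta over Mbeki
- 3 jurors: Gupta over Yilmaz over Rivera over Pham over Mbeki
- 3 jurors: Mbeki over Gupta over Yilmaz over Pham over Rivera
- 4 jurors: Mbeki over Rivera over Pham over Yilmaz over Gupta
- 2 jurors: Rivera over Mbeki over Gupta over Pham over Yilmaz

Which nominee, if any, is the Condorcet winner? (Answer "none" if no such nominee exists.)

Rivera

Pairwise majorities:
Gupta vs Pham: Gupta is ranked higher on 3+3+2 = 8 ballots, Pham on 9. Pham wins 9–8.
Gupta vs Yilmaz: Gupta wins 11–6.
Gupta vs Mbeki: 8 to 9, Mbeki.
Gupta vs Rivera: 6 to 11, Rivera.
Pham vs Yilmaz: 9 to 8, Pham.
Pham vs Mbeki: Mbeki wins 9–8.
Pham vs Rivera: 5 to 12, Rivera.
Yilmaz vs Mbeki: Mbeki, 9–8.
Yilmaz vs Rivera: Yilmaz preferred on 2+3+3 = 8 ballots; Rivera wins 9–8.
Mbeki vs Rivera: Mbeki is ranked higher on 3+4 = 7 ballots, Rivera on 10. Rivera wins 10–7.
Only Rivera has no losses; Rivera is the Condorcet winner.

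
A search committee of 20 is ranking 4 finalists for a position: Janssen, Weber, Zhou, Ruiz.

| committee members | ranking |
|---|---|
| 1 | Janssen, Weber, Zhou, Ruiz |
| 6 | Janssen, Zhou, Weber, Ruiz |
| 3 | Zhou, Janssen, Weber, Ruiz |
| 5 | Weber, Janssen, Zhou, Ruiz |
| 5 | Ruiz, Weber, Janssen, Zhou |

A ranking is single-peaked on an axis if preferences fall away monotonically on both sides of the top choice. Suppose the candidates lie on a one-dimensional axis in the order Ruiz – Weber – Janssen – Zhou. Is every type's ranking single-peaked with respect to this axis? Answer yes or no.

Axis positions: Ruiz=1, Weber=2, Janssen=3, Zhou=4.
Type 1 (peak Janssen at position 3): ranking walks positions 3-2-4-1, expanding outward from the peak — single-peaked.
Type 2 (peak Janssen at position 3): ranking walks positions 3-4-2-1, expanding outward from the peak — single-peaked.
Type 3 (peak Zhou at position 4): ranking walks positions 4-3-2-1, expanding outward from the peak — single-peaked.
Type 4 (peak Weber at position 2): ranking walks positions 2-3-4-1, expanding outward from the peak — single-peaked.
Type 5 (peak Ruiz at position 1): ranking walks positions 1-2-3-4, expanding outward from the peak — single-peaked.
Every ranking is single-peaked on this axis.

yes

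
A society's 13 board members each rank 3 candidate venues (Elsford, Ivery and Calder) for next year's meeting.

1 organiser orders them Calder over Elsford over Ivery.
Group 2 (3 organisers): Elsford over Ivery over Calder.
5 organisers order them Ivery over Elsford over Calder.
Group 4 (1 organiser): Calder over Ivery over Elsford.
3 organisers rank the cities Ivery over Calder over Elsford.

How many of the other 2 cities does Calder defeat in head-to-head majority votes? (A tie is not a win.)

Calder against each rival (13 organisers):
Calder vs Elsford: Calder preferred on 1+1+3 = 5 ballots; Elsford wins 8–5.
Calder vs Ivery: Calder preferred on 1+1 = 2 ballots; Ivery wins 11–2.
Calder beats no one; loses to Elsford, Ivery — 0 pairwise wins.

0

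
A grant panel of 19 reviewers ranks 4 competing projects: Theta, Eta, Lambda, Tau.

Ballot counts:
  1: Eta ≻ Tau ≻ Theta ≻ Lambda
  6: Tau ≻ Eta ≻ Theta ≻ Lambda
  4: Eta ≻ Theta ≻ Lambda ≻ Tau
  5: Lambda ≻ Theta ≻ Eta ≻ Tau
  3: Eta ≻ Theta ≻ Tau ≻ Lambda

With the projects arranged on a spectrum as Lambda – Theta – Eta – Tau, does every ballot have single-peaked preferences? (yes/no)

yes

Axis positions: Lambda=1, Theta=2, Eta=3, Tau=4.
Bloc 1 (peak Eta at position 3): ranking walks positions 3-4-2-1, expanding outward from the peak — single-peaked.
Bloc 2 (peak Tau at position 4): ranking walks positions 4-3-2-1, expanding outward from the peak — single-peaked.
Bloc 3 (peak Eta at position 3): ranking walks positions 3-2-1-4, expanding outward from the peak — single-peaked.
Bloc 4 (peak Lambda at position 1): ranking walks positions 1-2-3-4, expanding outward from the peak — single-peaked.
Bloc 5 (peak Eta at position 3): ranking walks positions 3-2-4-1, expanding outward from the peak — single-peaked.
Every ranking is single-peaked on this axis.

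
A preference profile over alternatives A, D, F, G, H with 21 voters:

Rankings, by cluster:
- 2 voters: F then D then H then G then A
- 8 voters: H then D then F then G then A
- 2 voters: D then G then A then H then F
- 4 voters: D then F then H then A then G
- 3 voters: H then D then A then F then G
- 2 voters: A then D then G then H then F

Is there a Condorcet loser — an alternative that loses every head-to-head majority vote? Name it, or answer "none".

Pairwise majorities:
A vs D: 2 for A, 19 for D — D by 19–2.
A vs F: A is ranked higher on 2+3+2 = 7 ballots, F on 14. F wins 14–7.
A vs G: A preferred on 4+3+2 = 9 ballots; G wins 12–9.
A vs H: A preferred on 2+2 = 4 ballots; H wins 17–4.
D vs F: D wins 19–2.
D vs G: D preferred on 2+8+2+4+3+2 = 21 ballots; D wins 21–0.
D vs H: D is ranked higher on 2+2+4+2 = 10 ballots, H on 11. H wins 11–10.
F vs G: F, 17–4.
F vs H: 6 to 15, H.
G vs H: H, 17–4.
Only A has no wins; A is the Condorcet loser.

A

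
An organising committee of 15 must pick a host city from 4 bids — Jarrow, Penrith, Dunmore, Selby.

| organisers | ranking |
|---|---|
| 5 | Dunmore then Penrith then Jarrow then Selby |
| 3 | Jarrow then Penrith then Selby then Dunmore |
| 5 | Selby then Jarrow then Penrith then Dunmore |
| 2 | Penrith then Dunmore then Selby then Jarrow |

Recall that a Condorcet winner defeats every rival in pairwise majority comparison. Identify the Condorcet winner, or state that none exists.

Check each pair by majority over 15 ballots:
Jarrow vs Penrith: 3+5 = 8 for Jarrow, 7 for Penrith — Jarrow by 8–7.
Jarrow vs Dunmore: 3+5 = 8 for Jarrow, 7 for Dunmore — Jarrow by 8–7.
Jarrow vs Selby: 5+3 = 8 for Jarrow, 7 for Selby — Jarrow by 8–7.
Penrith vs Dunmore: 10 to 5, Penrith.
Penrith vs Selby: 5+3+2 = 10 for Penrith, 5 for Selby — Penrith by 10–5.
Dunmore vs Selby: Dunmore preferred on 5+2 = 7 ballots; Selby wins 8–7.
Jarrow defeats every rival head-to-head and is the Condorcet winner.

Jarrow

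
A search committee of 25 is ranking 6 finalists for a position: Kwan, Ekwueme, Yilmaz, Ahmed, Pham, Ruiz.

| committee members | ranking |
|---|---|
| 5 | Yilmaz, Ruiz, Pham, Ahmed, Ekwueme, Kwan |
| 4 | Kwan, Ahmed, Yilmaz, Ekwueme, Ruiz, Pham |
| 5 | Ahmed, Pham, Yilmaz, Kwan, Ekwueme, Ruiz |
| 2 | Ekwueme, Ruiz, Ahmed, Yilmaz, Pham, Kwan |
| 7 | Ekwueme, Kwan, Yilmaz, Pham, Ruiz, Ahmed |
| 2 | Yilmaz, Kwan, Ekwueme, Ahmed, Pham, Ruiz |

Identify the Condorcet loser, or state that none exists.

Pairwise majorities:
Kwan vs Ekwueme: Ekwueme, 14–11.
Kwan vs Yilmaz: Kwan is ranked higher on 4+7 = 11 ballots, Yilmaz on 14. Yilmaz wins 14–11.
Kwan vs Ahmed: Kwan, 13–12.
Kwan vs Pham: Kwan wins 13–12.
Kwan vs Ruiz: 4+5+7+2 = 18 for Kwan, 7 for Ruiz — Kwan by 18–7.
Ekwueme vs Yilmaz: Yilmaz wins 16–9.
Ekwueme vs Ahmed: Ahmed wins 14–11.
Ekwueme–Pham: Ekwueme 15–10.
Ekwueme vs Ruiz: Ekwueme is ranked higher on 4+5+2+7+2 = 20 ballots, Ruiz on 5. Ekwueme wins 20–5.
Yilmaz vs Ahmed: 14 to 11, Yilmaz.
Yilmaz vs Pham: Yilmaz wins 20–5.
Yilmaz vs Ruiz: Yilmaz, 23–2.
Ahmed vs Pham: Ahmed preferred on 4+5+2+2 = 13 ballots; Ahmed wins 13–12.
Ahmed vs Ruiz: 11 to 14, Ruiz.
Pham vs Ruiz: Pham is ranked higher on 5+7+2 = 14 ballots, Ruiz on 11. Pham wins 14–11.
Every candidate wins at least one matchup (Kwan beats Ahmed; Ekwueme beats Kwan; Yilmaz beats Kwan; Ahmed beats Ekwueme; Pham beats Ruiz; Ruiz beats Ahmed), so there is no Condorcet loser.

none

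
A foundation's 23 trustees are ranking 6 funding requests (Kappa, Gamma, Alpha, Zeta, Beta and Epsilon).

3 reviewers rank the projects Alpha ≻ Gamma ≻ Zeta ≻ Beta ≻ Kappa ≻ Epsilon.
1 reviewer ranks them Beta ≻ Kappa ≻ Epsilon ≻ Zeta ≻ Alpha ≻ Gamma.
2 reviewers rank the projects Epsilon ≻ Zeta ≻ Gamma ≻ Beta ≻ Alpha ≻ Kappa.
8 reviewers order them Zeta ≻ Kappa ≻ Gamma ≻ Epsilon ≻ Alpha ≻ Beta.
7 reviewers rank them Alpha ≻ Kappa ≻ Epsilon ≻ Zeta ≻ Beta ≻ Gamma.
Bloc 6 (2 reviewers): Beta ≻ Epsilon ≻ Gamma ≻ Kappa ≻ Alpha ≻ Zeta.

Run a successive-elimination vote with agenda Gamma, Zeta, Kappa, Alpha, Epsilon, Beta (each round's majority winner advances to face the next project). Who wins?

Round 1: Gamma vs Zeta — 5–18, Zeta advances.
Round 2: Zeta vs Kappa — 13–10, Zeta advances.
Round 3: Zeta vs Alpha — 11–12, Alpha advances.
Round 4: Alpha vs Epsilon — 10–13, Epsilon advances.
Round 5: Epsilon vs Beta — 17–6, Epsilon advances.
The agenda winner is Epsilon.

Epsilon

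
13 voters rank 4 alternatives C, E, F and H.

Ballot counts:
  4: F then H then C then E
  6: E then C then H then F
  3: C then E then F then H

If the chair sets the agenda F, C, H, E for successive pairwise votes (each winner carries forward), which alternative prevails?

C

Round 1: F vs C — 4–9, C advances.
Round 2: C vs H — 9–4, C advances.
Round 3: C vs E — 7–6, C advances.
The agenda winner is C.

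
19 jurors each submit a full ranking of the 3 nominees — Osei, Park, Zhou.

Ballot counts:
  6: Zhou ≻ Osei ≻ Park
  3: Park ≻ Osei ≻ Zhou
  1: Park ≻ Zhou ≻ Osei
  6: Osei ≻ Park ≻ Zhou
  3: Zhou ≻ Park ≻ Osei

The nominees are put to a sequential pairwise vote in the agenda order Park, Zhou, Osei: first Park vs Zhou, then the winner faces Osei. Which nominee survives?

Osei

Round 1: Park vs Zhou — 10–9, Park advances.
Round 2: Park vs Osei — 7–12, Osei advances.
The agenda winner is Osei.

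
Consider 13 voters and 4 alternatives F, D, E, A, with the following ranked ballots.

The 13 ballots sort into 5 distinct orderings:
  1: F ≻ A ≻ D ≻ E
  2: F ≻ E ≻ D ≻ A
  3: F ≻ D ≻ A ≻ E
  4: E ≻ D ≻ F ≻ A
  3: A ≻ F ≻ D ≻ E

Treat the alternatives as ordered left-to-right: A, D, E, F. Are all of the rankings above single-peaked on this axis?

Axis positions: A=1, D=2, E=3, F=4.
Group 1: ranking walks positions 4-1-2-3; A is ranked above E even though E lies between A and the peak F on the axis — preferences dip and rise again. Not single-peaked.
Group 2 (peak F at position 4): ranking walks positions 4-3-2-1, expanding outward from the peak — single-peaked.
Group 3: ranking walks positions 4-2-1-3; D is ranked above E even though E lies between D and the peak F on the axis — preferences dip and rise again. Not single-peaked.
Group 4 (peak E at position 3): ranking walks positions 3-2-4-1, expanding outward from the peak — single-peaked.
Group 5: ranking walks positions 1-4-2-3; F is ranked above D even though D lies between F and the peak A on the axis — preferences dip and rise again. Not single-peaked.
Group 1 violates single-peakedness, so the profile is not single-peaked on this axis.

no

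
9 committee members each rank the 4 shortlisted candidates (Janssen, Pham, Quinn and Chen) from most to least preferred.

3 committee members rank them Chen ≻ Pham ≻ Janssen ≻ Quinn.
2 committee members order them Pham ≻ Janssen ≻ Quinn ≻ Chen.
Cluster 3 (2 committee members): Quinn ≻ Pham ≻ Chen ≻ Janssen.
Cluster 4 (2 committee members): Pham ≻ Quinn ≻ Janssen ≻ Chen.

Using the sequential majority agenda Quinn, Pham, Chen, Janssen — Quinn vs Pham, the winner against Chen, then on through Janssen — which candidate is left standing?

Pham

Round 1: Quinn vs Pham — 2–7, Pham advances.
Round 2: Pham vs Chen — 6–3, Pham advances.
Round 3: Pham vs Janssen — 9–0, Pham advances.
The agenda winner is Pham.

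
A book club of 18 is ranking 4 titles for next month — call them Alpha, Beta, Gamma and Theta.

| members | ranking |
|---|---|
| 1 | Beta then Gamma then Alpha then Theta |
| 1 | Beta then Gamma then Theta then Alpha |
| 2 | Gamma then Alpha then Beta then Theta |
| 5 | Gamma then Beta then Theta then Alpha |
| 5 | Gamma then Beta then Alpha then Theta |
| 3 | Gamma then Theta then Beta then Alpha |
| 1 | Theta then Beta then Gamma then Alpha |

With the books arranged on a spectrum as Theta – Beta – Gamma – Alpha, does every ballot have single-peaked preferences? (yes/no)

Axis positions: Theta=1, Beta=2, Gamma=3, Alpha=4.
Faction 1 (peak Beta at position 2): ranking walks positions 2-3-4-1, expanding outward from the peak — single-peaked.
Faction 2 (peak Beta at position 2): ranking walks positions 2-3-1-4, expanding outward from the peak — single-peaked.
Faction 3 (peak Gamma at position 3): ranking walks positions 3-4-2-1, expanding outward from the peak — single-peaked.
Faction 4 (peak Gamma at position 3): ranking walks positions 3-2-1-4, expanding outward from the peak — single-peaked.
Faction 5 (peak Gamma at position 3): ranking walks positions 3-2-4-1, expanding outward from the peak — single-peaked.
Faction 6: ranking walks positions 3-1-2-4; Theta is ranked above Beta even though Beta lies between Theta and the peak Gamma on the axis — preferences dip and rise again. Not single-peaked.
Faction 7 (peak Theta at position 1): ranking walks positions 1-2-3-4, expanding outward from the peak — single-peaked.
Faction 6 violates single-peakedness, so the profile is not single-peaked on this axis.

no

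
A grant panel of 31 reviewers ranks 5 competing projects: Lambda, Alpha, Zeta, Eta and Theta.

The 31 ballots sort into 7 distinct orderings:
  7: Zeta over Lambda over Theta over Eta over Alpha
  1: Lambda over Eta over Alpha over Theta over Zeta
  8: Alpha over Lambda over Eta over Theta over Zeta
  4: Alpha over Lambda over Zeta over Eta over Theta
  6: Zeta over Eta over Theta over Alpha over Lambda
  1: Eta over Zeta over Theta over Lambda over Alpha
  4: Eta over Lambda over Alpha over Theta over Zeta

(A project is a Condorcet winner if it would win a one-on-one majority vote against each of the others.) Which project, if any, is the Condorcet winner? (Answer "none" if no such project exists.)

none

Pairwise majorities:
Lambda–Alpha: Alpha 18–13.
Lambda vs Zeta: Lambda wins 17–14.
Lambda vs Eta: Lambda, 20–11.
Lambda vs Theta: Lambda, 24–7.
Alpha vs Zeta: Alpha, 17–14.
Alpha vs Eta: Eta wins 19–12.
Alpha–Theta: Alpha 17–14.
Zeta vs Eta: Zeta, 17–14.
Zeta vs Theta: Zeta, 18–13.
Eta vs Theta: Eta, 24–7.
Every project loses at least once (Lambda loses to Alpha; Alpha loses to Eta; Zeta loses to Lambda; Eta loses to Lambda; Theta loses to Lambda). The majority relation contains the cycle Lambda beats Eta beats Alpha beats Lambda, so there is no Condorcet winner.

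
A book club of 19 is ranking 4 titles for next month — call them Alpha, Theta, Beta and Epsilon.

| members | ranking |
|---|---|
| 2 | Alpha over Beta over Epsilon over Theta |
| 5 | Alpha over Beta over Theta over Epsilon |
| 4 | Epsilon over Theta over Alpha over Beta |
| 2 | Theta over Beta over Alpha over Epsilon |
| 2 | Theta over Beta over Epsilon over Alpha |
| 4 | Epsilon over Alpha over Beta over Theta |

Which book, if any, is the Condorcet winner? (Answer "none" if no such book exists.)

none

Pairwise majorities:
Alpha–Theta: Alpha 11–8.
Alpha vs Beta: 2+5+4+4 = 15 for Alpha, 4 for Beta — Alpha by 15–4.
Alpha vs Epsilon: Alpha preferred on 2+5+2 = 9 ballots; Epsilon wins 10–9.
Theta vs Beta: Theta is ranked higher on 4+2+2 = 8 ballots, Beta on 11. Beta wins 11–8.
Theta vs Epsilon: 9 to 10, Epsilon.
Beta vs Epsilon: Beta is ranked higher on 2+5+2+2 = 11 ballots, Epsilon on 8. Beta wins 11–8.
No book is unbeaten: Alpha loses to Epsilon; Theta loses to Alpha; Beta loses to Alpha; Epsilon loses to Beta. In particular Alpha → Beta → Epsilon → Alpha is a majority cycle — no Condorcet winner exists.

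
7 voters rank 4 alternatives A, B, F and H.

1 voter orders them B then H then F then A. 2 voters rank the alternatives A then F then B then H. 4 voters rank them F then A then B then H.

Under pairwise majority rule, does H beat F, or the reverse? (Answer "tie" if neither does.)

Ballots ranking H above F: 1.
Ballots ranking F above H: 7 − 1 = 6.
F wins the head-to-head 6–1.

F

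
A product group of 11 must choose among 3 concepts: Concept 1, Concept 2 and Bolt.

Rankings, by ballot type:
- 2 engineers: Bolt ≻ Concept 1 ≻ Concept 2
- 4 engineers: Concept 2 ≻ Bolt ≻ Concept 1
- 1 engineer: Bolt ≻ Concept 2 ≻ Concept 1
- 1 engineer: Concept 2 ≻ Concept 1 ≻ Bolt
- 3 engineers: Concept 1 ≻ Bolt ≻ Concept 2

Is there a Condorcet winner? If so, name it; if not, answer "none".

Pairwise majorities:
Concept 1 vs Concept 2: 5 to 6, Concept 2.
Concept 1 vs Bolt: Concept 1 is ranked higher on 1+3 = 4 ballots, Bolt on 7. Bolt wins 7–4.
Concept 2 vs Bolt: Concept 2 is ranked higher on 4+1 = 5 ballots, Bolt on 6. Bolt wins 6–5.
Bolt wins every pairwise contest, so Bolt is the Condorcet winner.

Bolt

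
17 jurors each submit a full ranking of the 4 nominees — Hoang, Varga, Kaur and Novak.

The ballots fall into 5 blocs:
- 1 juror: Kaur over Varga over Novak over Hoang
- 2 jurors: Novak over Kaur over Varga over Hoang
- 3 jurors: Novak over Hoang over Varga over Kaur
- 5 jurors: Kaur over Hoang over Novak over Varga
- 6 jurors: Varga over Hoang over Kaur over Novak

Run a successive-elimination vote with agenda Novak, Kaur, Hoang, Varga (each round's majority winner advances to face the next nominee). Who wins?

Varga

Round 1: Novak vs Kaur — 5–12, Kaur advances.
Round 2: Kaur vs Hoang — 8–9, Hoang advances.
Round 3: Hoang vs Varga — 8–9, Varga advances.
Varga survives the agenda.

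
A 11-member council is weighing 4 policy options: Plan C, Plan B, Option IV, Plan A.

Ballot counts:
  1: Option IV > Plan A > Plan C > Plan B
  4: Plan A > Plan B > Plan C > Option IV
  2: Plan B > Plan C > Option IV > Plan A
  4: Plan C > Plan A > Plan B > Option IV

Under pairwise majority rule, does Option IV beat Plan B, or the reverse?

Plan B

Ballots ranking Option IV above Plan B: 1.
Ballots ranking Plan B above Option IV: 11 − 1 = 10.
Plan B wins the head-to-head 10–1.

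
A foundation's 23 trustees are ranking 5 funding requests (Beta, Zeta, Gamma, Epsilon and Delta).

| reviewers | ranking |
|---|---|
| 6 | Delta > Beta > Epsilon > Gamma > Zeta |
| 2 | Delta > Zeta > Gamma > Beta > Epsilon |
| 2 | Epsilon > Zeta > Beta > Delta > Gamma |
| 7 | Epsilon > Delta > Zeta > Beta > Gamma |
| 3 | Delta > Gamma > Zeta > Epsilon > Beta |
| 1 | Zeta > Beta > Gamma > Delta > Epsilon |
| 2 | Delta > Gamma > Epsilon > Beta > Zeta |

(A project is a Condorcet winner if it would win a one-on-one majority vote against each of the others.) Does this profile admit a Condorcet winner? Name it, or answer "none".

Head-to-head results (23 reviewers):
Beta vs Zeta: 6+2 = 8 for Beta, 15 for Zeta — Zeta by 15–8.
Beta vs Gamma: Beta preferred on 6+2+7+1 = 16 ballots; Beta wins 16–7.
Beta vs Epsilon: 6+2+1 = 9 for Beta, 14 for Epsilon — Epsilon by 14–9.
Beta vs Delta: Beta preferred on 2+1 = 3 ballots; Delta wins 20–3.
Zeta vs Gamma: Zeta is ranked higher on 2+2+7+1 = 12 ballots, Gamma on 11. Zeta wins 12–11.
Zeta vs Epsilon: Zeta preferred on 2+3+1 = 6 ballots; Epsilon wins 17–6.
Zeta vs Delta: Zeta preferred on 2+1 = 3 ballots; Delta wins 20–3.
Gamma vs Epsilon: 8 to 15, Epsilon.
Gamma vs Delta: 1 to 22, Delta.
Epsilon vs Delta: 9 to 14, Delta.
Delta beats each of Beta, Zeta, Gamma, Epsilon — Delta is the Condorcet winner.

Delta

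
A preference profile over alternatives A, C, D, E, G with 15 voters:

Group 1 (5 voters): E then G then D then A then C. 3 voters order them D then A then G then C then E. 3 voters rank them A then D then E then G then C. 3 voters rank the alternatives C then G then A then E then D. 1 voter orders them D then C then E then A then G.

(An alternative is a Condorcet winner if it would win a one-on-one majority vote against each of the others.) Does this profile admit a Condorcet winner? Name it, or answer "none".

none

Check each pair by majority over 15 ballots:
A vs C: 11 to 4, A.
A vs D: 3+3 = 6 for A, 9 for D — D by 9–6.
A vs E: 3+3+3 = 9 for A, 6 for E — A by 9–6.
A vs G: A is ranked higher on 3+3+1 = 7 ballots, G on 8. G wins 8–7.
C vs D: C is ranked higher on 3 ballots, D on 12. D wins 12–3.
C vs E: C is ranked higher on 3+3+1 = 7 ballots, E on 8. E wins 8–7.
C vs G: C preferred on 3+1 = 4 ballots; G wins 11–4.
D vs E: 3+3+1 = 7 for D, 8 for E — E by 8–7.
D vs G: D is ranked higher on 3+3+1 = 7 ballots, G on 8. G wins 8–7.
E vs G: E is ranked higher on 5+3+1 = 9 ballots, G on 6. E wins 9–6.
Each alternative drops at least one matchup (A loses to D; C loses to A; D loses to E; E loses to A; G loses to E); the cycle A > E > D > A rules out a Condorcet winner.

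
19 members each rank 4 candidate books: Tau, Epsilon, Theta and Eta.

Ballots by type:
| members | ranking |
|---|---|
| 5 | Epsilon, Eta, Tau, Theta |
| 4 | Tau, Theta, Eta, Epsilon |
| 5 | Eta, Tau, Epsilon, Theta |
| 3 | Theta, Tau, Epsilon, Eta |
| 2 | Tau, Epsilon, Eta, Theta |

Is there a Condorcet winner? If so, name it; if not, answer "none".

none

Check each pair by majority over 19 ballots:
Tau vs Epsilon: Tau wins 14–5.
Tau–Theta: Tau 16–3.
Tau vs Eta: Eta wins 10–9.
Epsilon vs Theta: Epsilon wins 12–7.
Epsilon vs Eta: Epsilon, 10–9.
Theta vs Eta: Eta, 12–7.
Every book loses at least once (Tau loses to Eta; Epsilon loses to Tau; Theta loses to Tau; Eta loses to Epsilon). The majority relation contains the cycle Tau > Epsilon > Eta > Tau, so there is no Condorcet winner.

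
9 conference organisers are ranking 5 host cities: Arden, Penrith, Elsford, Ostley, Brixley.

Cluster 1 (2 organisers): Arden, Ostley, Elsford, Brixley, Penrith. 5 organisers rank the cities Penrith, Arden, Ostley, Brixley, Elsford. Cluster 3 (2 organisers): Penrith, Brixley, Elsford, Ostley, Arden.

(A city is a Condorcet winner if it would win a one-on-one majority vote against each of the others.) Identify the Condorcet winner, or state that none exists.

Penrith

Head-to-head results (9 organisers):
Arden vs Penrith: 2 for Arden, 7 for Penrith — Penrith by 7–2.
Arden vs Elsford: Arden preferred on 2+5 = 7 ballots; Arden wins 7–2.
Arden vs Ostley: Arden wins 7–2.
Arden vs Brixley: 2+5 = 7 for Arden, 2 for Brixley — Arden by 7–2.
Penrith vs Elsford: Penrith, 7–2.
Penrith vs Ostley: Penrith preferred on 5+2 = 7 ballots; Penrith wins 7–2.
Penrith vs Brixley: Penrith is ranked higher on 5+2 = 7 ballots, Brixley on 2. Penrith wins 7–2.
Elsford vs Ostley: Ostley wins 7–2.
Elsford vs Brixley: 2 for Elsford, 7 for Brixley — Brixley by 7–2.
Ostley vs Brixley: Ostley wins 7–2.
Penrith beats each of Arden, Elsford, Ostley, Brixley — Penrith is the Condorcet winner.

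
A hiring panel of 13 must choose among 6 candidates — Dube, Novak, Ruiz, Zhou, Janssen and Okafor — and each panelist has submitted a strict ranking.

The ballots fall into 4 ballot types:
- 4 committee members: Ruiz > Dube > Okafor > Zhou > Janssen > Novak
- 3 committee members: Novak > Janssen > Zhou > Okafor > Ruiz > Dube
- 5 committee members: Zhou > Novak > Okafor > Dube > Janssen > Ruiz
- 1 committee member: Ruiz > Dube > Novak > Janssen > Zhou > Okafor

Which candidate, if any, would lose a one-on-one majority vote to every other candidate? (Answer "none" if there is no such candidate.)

none

Pairwise majorities:
Dube vs Novak: Dube is ranked higher on 4+1 = 5 ballots, Novak on 8. Novak wins 8–5.
Dube vs Ruiz: Ruiz wins 8–5.
Dube vs Zhou: Zhou wins 8–5.
Dube–Janssen: Dube 10–3.
Dube vs Okafor: 5 to 8, Okafor.
Novak vs Ruiz: Novak wins 8–5.
Novak vs Zhou: Novak is ranked higher on 3+1 = 4 ballots, Zhou on 9. Zhou wins 9–4.
Novak vs Janssen: Novak is ranked higher on 3+5+1 = 9 ballots, Janssen on 4. Novak wins 9–4.
Novak vs Okafor: Novak preferred on 3+5+1 = 9 ballots; Novak wins 9–4.
Ruiz vs Zhou: Zhou, 8–5.
Ruiz–Janssen: Janssen 8–5.
Ruiz vs Okafor: Okafor wins 8–5.
Zhou vs Janssen: Zhou is ranked higher on 4+5 = 9 ballots, Janssen on 4. Zhou wins 9–4.
Zhou–Okafor: Zhou 9–4.
Janssen vs Okafor: 4 to 9, Okafor.
Each candidate has at least one pairwise win (Dube beats Janssen; Novak beats Dube; Ruiz beats Dube; Zhou beats Dube; Janssen beats Ruiz; Okafor beats Dube) — no Condorcet loser.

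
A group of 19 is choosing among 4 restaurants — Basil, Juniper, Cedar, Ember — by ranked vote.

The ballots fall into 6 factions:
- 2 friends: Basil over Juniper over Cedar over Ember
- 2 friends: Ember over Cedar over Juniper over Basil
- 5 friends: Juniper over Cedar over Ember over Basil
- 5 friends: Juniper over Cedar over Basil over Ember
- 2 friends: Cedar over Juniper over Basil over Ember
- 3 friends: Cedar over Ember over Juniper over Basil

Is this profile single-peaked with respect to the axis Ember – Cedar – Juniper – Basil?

Axis positions: Ember=1, Cedar=2, Juniper=3, Basil=4.
Faction 1 (peak Basil at position 4): ranking walks positions 4-3-2-1, expanding outward from the peak — single-peaked.
Faction 2 (peak Ember at position 1): ranking walks positions 1-2-3-4, expanding outward from the peak — single-peaked.
Faction 3 (peak Juniper at position 3): ranking walks positions 3-2-1-4, expanding outward from the peak — single-peaked.
Faction 4 (peak Juniper at position 3): ranking walks positions 3-2-4-1, expanding outward from the peak — single-peaked.
Faction 5 (peak Cedar at position 2): ranking walks positions 2-3-4-1, expanding outward from the peak — single-peaked.
Faction 6 (peak Cedar at position 2): ranking walks positions 2-1-3-4, expanding outward from the peak — single-peaked.
Every ranking is single-peaked on this axis.

yes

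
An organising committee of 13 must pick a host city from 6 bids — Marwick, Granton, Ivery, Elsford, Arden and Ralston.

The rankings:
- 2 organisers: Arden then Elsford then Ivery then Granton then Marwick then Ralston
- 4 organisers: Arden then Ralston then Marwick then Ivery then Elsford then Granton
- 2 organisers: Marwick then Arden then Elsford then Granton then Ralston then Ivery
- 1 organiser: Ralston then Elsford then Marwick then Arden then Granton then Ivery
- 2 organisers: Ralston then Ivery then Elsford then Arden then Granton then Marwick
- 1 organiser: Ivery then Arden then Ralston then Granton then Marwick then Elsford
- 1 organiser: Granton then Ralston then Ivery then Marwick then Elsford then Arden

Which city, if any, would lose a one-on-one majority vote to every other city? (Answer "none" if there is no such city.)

Pairwise majorities:
Marwick vs Granton: Marwick wins 7–6.
Marwick vs Ivery: Marwick is ranked higher on 4+2+1 = 7 ballots, Ivery on 6. Marwick wins 7–6.
Marwick vs Elsford: 4+2+1+1 = 8 for Marwick, 5 for Elsford — Marwick by 8–5.
Marwick vs Arden: Arden wins 9–4.
Marwick vs Ralston: 4 to 9, Ralston.
Granton vs Ivery: 2+1+1 = 4 for Granton, 9 for Ivery — Ivery by 9–4.
Granton vs Elsford: 1+1 = 2 for Granton, 11 for Elsford — Elsford by 11–2.
Granton vs Arden: 1 to 12, Arden.
Granton vs Ralston: Ralston, 8–5.
Ivery vs Elsford: Ivery, 8–5.
Ivery vs Arden: Ivery preferred on 2+1+1 = 4 ballots; Arden wins 9–4.
Ivery vs Ralston: Ralston wins 10–3.
Elsford vs Arden: Arden wins 9–4.
Elsford vs Ralston: Elsford preferred on 2+2 = 4 ballots; Ralston wins 9–4.
Arden vs Ralston: Arden wins 9–4.
Only Granton has no wins; Granton is the Condorcet loser.

Granton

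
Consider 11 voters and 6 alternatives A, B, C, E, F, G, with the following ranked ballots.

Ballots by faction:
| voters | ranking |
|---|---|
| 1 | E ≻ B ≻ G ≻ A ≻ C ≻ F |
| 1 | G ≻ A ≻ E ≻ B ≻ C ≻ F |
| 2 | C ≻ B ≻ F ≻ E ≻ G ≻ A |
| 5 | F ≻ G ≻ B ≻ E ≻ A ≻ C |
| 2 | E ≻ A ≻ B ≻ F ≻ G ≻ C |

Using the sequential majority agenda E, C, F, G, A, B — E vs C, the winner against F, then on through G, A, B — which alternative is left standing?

Round 1: E vs C — 9–2, E advances.
Round 2: E vs F — 4–7, F advances.
Round 3: F vs G — 9–2, F advances.
Round 4: F vs A — 7–4, F advances.
Round 5: F vs B — 5–6, B advances.
B survives the agenda.

B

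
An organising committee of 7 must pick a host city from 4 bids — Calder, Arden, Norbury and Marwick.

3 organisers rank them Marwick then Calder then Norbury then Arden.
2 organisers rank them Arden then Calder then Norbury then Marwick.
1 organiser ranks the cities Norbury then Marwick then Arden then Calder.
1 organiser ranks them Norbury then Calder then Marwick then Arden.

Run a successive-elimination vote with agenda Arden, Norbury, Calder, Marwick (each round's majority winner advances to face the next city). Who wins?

Marwick

Round 1: Arden vs Norbury — 2–5, Norbury advances.
Round 2: Norbury vs Calder — 2–5, Calder advances.
Round 3: Calder vs Marwick — 3–4, Marwick advances.
Marwick survives the agenda.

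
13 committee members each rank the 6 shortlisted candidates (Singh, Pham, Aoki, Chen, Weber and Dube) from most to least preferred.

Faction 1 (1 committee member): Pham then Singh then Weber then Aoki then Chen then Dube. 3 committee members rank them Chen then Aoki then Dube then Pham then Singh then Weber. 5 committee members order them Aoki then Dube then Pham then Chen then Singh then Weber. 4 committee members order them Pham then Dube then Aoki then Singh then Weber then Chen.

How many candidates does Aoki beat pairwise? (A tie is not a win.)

Aoki against each rival (13 committee members):
Aoki vs Singh: 12 to 1, Aoki.
Aoki vs Pham: Aoki is ranked higher on 3+5 = 8 ballots, Pham on 5. Aoki wins 8–5.
Aoki vs Chen: 1+5+4 = 10 for Aoki, 3 for Chen — Aoki by 10–3.
Aoki vs Weber: 3+5+4 = 12 for Aoki, 1 for Weber — Aoki by 12–1.
Aoki vs Dube: Aoki, 9–4.
Aoki beats Singh, Pham, Chen, Weber, Dube — 5 pairwise wins.

5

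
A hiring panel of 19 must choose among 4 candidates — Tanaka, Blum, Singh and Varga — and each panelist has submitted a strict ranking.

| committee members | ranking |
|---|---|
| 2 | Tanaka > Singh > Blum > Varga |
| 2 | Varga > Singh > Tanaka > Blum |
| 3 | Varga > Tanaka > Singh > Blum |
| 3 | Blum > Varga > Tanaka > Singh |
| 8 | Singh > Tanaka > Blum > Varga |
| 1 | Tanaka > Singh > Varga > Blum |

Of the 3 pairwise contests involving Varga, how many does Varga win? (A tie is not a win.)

0

Varga against each rival (19 committee members):
Varga vs Tanaka: Tanaka wins 11–8.
Varga vs Blum: 6 to 13, Blum.
Varga vs Singh: Singh, 11–8.
Varga beats no one; loses to Tanaka, Blum, Singh — 0 pairwise wins.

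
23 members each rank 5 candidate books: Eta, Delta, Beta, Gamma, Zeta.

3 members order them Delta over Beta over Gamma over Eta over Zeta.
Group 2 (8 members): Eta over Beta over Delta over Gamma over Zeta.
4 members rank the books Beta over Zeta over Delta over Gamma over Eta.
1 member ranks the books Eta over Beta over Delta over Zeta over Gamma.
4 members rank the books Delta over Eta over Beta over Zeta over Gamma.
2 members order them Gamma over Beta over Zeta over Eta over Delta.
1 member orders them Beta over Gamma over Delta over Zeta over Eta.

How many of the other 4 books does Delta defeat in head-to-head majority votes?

Delta against each rival (23 members):
Delta vs Eta: Delta, 12–11.
Delta vs Beta: Delta preferred on 3+4 = 7 ballots; Beta wins 16–7.
Delta vs Gamma: Delta wins 20–3.
Delta–Zeta: Delta 17–6.
Delta beats Eta, Gamma, Zeta; loses to Beta — 3 pairwise wins.

3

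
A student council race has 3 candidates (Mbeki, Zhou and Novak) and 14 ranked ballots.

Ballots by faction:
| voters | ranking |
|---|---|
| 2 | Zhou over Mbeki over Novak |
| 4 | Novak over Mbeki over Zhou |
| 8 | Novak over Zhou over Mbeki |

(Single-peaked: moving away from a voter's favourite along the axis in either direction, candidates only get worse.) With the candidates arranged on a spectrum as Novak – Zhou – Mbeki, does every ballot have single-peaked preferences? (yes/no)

no

Axis positions: Novak=1, Zhou=2, Mbeki=3.
Faction 1 (peak Zhou at position 2): ranking walks positions 2-3-1, expanding outward from the peak — single-peaked.
Faction 2: ranking walks positions 1-3-2; Mbeki is ranked above Zhou even though Zhou lies between Mbeki and the peak Novak on the axis — preferences dip and rise again. Not single-peaked.
Faction 3 (peak Novak at position 1): ranking walks positions 1-2-3, expanding outward from the peak — single-peaked.
Faction 2 violates single-peakedness, so the profile is not single-peaked on this axis.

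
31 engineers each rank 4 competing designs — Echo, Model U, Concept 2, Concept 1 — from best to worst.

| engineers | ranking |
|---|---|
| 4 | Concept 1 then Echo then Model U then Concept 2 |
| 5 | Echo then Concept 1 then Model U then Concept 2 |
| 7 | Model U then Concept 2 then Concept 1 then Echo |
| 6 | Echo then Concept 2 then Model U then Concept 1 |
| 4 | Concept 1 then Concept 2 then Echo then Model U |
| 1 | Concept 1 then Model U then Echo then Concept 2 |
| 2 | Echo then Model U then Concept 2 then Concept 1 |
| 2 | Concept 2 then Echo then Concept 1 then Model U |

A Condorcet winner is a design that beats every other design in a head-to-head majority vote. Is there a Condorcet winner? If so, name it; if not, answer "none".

Check each pair by majority over 31 ballots:
Echo vs Model U: Echo wins 23–8.
Echo vs Concept 2: Echo, 18–13.
Echo–Concept 1: Concept 1 16–15.
Model U–Concept 2: Model U 19–12.
Model U vs Concept 1: Concept 1, 16–15.
Concept 2 vs Concept 1: Concept 2 wins 17–14.
Every design loses at least once (Echo loses to Concept 1; Model U loses to Echo; Concept 2 loses to Echo; Concept 1 loses to Concept 2). The majority relation contains the cycle Echo → Concept 2 → Concept 1 → Echo, so there is no Condorcet winner.

none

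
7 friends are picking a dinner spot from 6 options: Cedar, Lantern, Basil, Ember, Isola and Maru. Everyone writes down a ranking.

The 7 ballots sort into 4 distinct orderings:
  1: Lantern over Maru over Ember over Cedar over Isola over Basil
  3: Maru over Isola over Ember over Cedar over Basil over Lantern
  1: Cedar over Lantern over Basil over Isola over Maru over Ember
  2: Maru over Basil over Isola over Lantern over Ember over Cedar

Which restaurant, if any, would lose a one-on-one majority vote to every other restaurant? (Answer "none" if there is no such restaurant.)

Head-to-head results (7 friends):
Cedar vs Lantern: 4 to 3, Cedar.
Cedar vs Basil: 5 to 2, Cedar.
Cedar vs Ember: Ember, 6–1.
Cedar vs Isola: Isola, 5–2.
Cedar vs Maru: 1 for Cedar, 6 for Maru — Maru by 6–1.
Lantern vs Basil: 2 to 5, Basil.
Lantern vs Ember: Lantern, 4–3.
Lantern–Isola: Isola 5–2.
Lantern vs Maru: 2 to 5, Maru.
Basil vs Ember: Basil preferred on 1+2 = 3 ballots; Ember wins 4–3.
Basil–Isola: Isola 4–3.
Basil vs Maru: Maru, 6–1.
Ember vs Isola: Isola wins 6–1.
Ember vs Maru: 0 for Ember, 7 for Maru — Maru by 7–0.
Isola–Maru: Maru 6–1.
Every restaurant wins at least one matchup (Cedar beats Lantern; Lantern beats Ember; Basil beats Lantern; Ember beats Cedar; Isola beats Cedar; Maru beats Cedar), so there is no Condorcet loser.

none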